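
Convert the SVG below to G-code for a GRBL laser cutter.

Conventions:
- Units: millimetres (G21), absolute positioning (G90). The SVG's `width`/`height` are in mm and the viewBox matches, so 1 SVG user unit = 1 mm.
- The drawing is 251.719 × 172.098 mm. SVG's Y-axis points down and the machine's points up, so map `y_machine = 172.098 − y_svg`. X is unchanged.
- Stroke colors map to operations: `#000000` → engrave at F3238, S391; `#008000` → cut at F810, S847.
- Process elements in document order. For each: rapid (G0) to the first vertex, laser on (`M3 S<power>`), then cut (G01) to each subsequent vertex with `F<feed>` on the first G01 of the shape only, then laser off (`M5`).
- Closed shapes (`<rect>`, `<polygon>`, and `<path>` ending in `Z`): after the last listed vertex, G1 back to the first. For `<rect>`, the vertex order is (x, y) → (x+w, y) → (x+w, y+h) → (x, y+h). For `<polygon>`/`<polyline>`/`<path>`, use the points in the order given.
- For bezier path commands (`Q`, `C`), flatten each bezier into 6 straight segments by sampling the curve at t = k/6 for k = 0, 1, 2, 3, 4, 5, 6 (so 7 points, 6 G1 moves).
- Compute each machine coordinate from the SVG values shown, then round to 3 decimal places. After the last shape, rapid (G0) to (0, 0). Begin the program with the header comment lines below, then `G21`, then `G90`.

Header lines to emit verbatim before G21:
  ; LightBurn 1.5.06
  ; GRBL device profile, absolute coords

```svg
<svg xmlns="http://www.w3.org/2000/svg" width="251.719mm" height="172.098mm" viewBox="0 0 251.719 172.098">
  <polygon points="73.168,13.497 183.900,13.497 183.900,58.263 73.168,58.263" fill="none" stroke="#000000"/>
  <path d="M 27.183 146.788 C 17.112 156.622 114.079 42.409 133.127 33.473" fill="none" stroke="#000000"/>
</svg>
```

; LightBurn 1.5.06
; GRBL device profile, absolute coords
G21
G90
G0 X73.168 Y158.601
M3 S391
G01 X183.900 Y158.601 F3238
G01 X183.900 Y113.835
G01 X73.168 Y113.835
G01 X73.168 Y158.601
M5
G0 X27.183 Y25.310
M3 S391
G01 X30.211 Y29.669 F3238
G01 X45.941 Y48.332
G01 X69.235 Y74.929
G01 X94.956 Y103.090
G01 X117.966 Y126.446
G01 X133.127 Y138.625
M5
G0 X0.000 Y0.000

1 u = 1 mm; y_m = 172.098 − y.

[1] `<polygon>` rectangle, #000000→engrave S391 F3238: (73.168,158.601) → (183.900,158.601) → (183.900,113.835) → (73.168,113.835) → (73.168,158.601) (closed)

[2] `<path>` cubic bezier, #000000→engrave S391 F3238: (27.183,25.310) → (30.211,29.669) → (45.941,48.332) → (69.235,74.929) → (94.956,103.090) → (117.966,126.446) → (133.127,138.625)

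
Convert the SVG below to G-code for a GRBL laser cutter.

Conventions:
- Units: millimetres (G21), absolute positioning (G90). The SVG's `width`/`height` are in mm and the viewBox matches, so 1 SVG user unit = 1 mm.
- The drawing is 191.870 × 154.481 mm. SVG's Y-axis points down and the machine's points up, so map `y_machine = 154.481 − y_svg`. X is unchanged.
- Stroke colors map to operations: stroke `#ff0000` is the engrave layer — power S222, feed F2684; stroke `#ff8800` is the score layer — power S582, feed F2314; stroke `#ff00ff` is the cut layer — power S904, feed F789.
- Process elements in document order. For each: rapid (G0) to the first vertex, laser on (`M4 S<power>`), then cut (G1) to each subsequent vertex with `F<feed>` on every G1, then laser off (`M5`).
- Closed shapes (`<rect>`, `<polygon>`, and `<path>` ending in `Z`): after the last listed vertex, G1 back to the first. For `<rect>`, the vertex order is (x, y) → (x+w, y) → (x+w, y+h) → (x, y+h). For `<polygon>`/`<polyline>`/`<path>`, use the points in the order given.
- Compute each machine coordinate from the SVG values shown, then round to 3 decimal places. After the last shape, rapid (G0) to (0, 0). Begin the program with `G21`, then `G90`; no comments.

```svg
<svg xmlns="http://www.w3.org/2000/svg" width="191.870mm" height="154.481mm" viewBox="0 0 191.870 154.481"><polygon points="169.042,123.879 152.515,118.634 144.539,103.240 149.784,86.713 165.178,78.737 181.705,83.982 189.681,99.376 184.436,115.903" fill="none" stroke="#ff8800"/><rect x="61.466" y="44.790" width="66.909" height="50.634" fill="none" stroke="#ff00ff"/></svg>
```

G21
G90
G0 X169.042 Y30.602
M4 S582
G1 X152.515 Y35.847 F2314
G1 X144.539 Y51.241 F2314
G1 X149.784 Y67.768 F2314
G1 X165.178 Y75.744 F2314
G1 X181.705 Y70.499 F2314
G1 X189.681 Y55.105 F2314
G1 X184.436 Y38.578 F2314
G1 X169.042 Y30.602 F2314
M5
G0 X61.466 Y109.691
M4 S904
G1 X128.375 Y109.691 F789
G1 X128.375 Y59.057 F789
G1 X61.466 Y59.057 F789
G1 X61.466 Y109.691 F789
M5
G0 X0.000 Y0.000

1 u = 1 mm; y_m = 154.481 − y.

[1] `<polygon>` regular polygon, #ff8800→score S582 F2314: (169.042,30.602) → (152.515,35.847) → (144.539,51.241) → (149.784,67.768) → (165.178,75.744) → (181.705,70.499) → (189.681,55.105) → (184.436,38.578) → (169.042,30.602) (closed)

[2] `<rect>` rectangle, #ff00ff→cut S904 F789: (61.466,109.691) → (128.375,109.691) → (128.375,59.057) → (61.466,59.057) → (61.466,109.691) (closed)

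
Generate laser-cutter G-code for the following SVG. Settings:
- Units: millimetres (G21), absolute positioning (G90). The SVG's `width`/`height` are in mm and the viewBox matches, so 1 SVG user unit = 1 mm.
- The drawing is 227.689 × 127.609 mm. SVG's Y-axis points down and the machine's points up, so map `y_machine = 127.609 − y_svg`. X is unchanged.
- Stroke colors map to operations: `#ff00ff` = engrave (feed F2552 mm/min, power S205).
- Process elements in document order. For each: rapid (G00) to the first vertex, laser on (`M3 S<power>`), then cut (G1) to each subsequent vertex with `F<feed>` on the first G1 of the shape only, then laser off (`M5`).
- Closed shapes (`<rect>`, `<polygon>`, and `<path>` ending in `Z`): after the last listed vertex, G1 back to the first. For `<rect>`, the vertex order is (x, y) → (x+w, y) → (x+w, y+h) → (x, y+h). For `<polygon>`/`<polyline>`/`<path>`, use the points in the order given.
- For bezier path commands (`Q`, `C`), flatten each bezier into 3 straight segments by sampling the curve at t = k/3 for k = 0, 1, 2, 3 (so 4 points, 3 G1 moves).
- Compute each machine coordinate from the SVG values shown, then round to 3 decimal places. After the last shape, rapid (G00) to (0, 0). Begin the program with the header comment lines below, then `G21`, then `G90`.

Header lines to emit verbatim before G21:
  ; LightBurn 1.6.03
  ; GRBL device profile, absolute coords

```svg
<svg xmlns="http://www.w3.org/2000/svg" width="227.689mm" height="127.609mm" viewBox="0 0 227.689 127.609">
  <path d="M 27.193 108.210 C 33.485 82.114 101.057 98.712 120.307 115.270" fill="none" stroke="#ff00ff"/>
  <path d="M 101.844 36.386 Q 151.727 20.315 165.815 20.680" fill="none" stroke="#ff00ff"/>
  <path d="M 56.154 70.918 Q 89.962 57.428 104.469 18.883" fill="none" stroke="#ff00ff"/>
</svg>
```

; LightBurn 1.6.03
; GRBL device profile, absolute coords
G21
G90
G00 X27.193 Y19.399
M3 S205
G1 X49.852 Y32.846 F2552
G1 X89.009 Y27.328
G1 X120.307 Y12.339
M5
G00 X101.844 Y91.223
M3 S205
G1 X131.122 Y100.111 F2552
G1 X152.446 Y105.346
G1 X165.815 Y106.929
M5
G00 X56.154 Y56.691
M3 S205
G1 X76.548 Y68.468 F2552
G1 X92.653 Y85.813
G1 X104.469 Y108.726
M5
G00 X0.000 Y0.000

Since the viewBox matches the mm dimensions, user units are millimetres directly. The only transform is the Y-flip y_m = 127.609 − y_svg.

Shape 1 is a cubic bezier drawn with `<path>`. Its stroke #ff00ff means engrave at S205, F2552. After flipping Y the toolpath is (27.193,19.399) → (49.852,32.846) → (89.009,27.328) → (120.307,12.339).

Shape 2 is a quadratic bezier drawn with `<path>`. Its stroke #ff00ff means engrave at S205, F2552. After flipping Y the toolpath is (101.844,91.223) → (131.122,100.111) → (152.446,105.346) → (165.815,106.929).

Shape 3 is a quadratic bezier drawn with `<path>`. Its stroke #ff00ff means engrave at S205, F2552. After flipping Y the toolpath is (56.154,56.691) → (76.548,68.468) → (92.653,85.813) → (104.469,108.726).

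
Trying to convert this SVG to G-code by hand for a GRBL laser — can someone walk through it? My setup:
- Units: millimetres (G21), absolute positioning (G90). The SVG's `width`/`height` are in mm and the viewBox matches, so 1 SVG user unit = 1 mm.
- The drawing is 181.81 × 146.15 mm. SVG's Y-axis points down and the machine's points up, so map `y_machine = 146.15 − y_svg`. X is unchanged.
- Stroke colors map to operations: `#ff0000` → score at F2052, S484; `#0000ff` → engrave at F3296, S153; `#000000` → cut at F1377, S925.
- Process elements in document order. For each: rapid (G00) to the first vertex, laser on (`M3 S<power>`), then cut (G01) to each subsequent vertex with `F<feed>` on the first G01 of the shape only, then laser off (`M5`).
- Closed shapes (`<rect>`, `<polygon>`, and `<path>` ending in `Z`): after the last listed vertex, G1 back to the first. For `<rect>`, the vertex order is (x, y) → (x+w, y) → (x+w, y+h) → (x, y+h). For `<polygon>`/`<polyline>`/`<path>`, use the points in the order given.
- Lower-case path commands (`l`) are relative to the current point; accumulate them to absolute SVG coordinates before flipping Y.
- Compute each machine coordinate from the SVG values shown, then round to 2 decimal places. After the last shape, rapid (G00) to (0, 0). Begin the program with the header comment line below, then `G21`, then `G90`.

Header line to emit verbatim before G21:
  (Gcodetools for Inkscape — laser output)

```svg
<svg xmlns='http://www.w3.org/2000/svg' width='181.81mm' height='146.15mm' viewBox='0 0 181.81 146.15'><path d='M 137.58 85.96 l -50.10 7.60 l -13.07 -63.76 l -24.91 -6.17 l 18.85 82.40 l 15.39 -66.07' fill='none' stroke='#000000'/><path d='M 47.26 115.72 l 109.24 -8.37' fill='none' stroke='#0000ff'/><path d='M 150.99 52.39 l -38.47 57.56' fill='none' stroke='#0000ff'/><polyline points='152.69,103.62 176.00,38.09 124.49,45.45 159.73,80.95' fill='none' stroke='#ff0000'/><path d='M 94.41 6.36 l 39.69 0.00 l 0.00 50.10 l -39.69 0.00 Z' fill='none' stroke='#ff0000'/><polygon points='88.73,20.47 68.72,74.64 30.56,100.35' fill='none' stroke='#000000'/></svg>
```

Since the viewBox matches the mm dimensions, user units are millimetres directly. The only transform is the Y-flip y_m = 146.15 − y_svg.

Shape 1 is a open polyline drawn with `<path>`. Its stroke #000000 means cut at S925, F1377. After flipping Y the toolpath is (137.58,60.19) → (87.48,52.59) → (74.41,116.35) → (49.50,122.52) → (68.35,40.12) → (83.74,106.19).

Shape 2 is a line segment drawn with `<path>`. Its stroke #0000ff means engrave at S153, F3296. After flipping Y the toolpath is (47.26,30.43) → (156.50,38.80).

Shape 3 is a line segment drawn with `<path>`. Its stroke #0000ff means engrave at S153, F3296. After flipping Y the toolpath is (150.99,93.76) → (112.52,36.20).

Shape 4 is a open polyline drawn with `<polyline>`. Its stroke #ff0000 means score at S484, F2052. After flipping Y the toolpath is (152.69,42.53) → (176.00,108.06) → (124.49,100.70) → (159.73,65.20).

Shape 5 is a rectangle drawn with `<path>`. Its stroke #ff0000 means score at S484, F2052. After flipping Y the toolpath is (94.41,139.79) → (134.10,139.79) → (134.10,89.69) → (94.41,89.69) → (94.41,139.79), returning to the start.

Shape 6 is a closed polygon drawn with `<polygon>`. Its stroke #000000 means cut at S925, F1377. After flipping Y the toolpath is (88.73,125.68) → (68.72,71.51) → (30.56,45.80) → (88.73,125.68), returning to the start.

(Gcodetools for Inkscape — laser output)
G21
G90
G00 X137.58 Y60.19
M3 S925
G01 X87.48 Y52.59 F1377
G01 X74.41 Y116.35
G01 X49.50 Y122.52
G01 X68.35 Y40.12
G01 X83.74 Y106.19
M5
G00 X47.26 Y30.43
M3 S153
G01 X156.50 Y38.80 F3296
M5
G00 X150.99 Y93.76
M3 S153
G01 X112.52 Y36.20 F3296
M5
G00 X152.69 Y42.53
M3 S484
G01 X176.00 Y108.06 F2052
G01 X124.49 Y100.70
G01 X159.73 Y65.20
M5
G00 X94.41 Y139.79
M3 S484
G01 X134.10 Y139.79 F2052
G01 X134.10 Y89.69
G01 X94.41 Y89.69
G01 X94.41 Y139.79
M5
G00 X88.73 Y125.68
M3 S925
G01 X68.72 Y71.51 F1377
G01 X30.56 Y45.80
G01 X88.73 Y125.68
M5
G00 X0.00 Y0.00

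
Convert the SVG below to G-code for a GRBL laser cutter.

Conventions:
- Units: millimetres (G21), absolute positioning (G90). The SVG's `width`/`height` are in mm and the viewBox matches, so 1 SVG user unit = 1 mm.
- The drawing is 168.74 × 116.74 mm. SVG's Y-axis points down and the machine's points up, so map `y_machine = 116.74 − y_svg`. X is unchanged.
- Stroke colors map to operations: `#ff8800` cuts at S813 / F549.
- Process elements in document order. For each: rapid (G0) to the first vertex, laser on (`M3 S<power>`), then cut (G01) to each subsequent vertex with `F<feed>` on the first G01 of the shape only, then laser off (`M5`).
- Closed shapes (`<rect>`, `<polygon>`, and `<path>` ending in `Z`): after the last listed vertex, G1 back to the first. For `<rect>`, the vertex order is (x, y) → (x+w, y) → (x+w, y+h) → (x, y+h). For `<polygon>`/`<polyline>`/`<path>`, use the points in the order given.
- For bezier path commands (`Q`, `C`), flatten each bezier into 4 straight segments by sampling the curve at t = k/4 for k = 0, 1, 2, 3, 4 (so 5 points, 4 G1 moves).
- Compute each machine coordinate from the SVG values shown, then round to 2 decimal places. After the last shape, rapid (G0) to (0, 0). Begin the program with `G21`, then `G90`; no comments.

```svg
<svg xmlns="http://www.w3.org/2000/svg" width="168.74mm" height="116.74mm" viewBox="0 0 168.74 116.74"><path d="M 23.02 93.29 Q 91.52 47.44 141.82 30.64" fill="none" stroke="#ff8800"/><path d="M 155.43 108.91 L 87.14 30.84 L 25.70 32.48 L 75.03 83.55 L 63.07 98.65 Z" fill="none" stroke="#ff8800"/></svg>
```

G21
G90
G0 X23.02 Y23.45
M3 S813
G01 X56.13 Y44.56 F549
G01 X86.97 Y62.04
G01 X115.53 Y75.88
G01 X141.82 Y86.10
M5
G0 X155.43 Y7.83
M3 S813
G01 X87.14 Y85.90 F549
G01 X25.70 Y84.26
G01 X75.03 Y33.19
G01 X63.07 Y18.09
G01 X155.43 Y7.83
M5
G0 X0.00 Y0.00

1 u = 1 mm; y_m = 116.74 − y.

[1] `<path>` quadratic bezier, #ff8800→cut S813 F549: (23.02,23.45) → (56.13,44.56) → (86.97,62.04) → (115.53,75.88) → (141.82,86.10)

[2] `<path>` closed polygon, #ff8800→cut S813 F549: (155.43,7.83) → (87.14,85.90) → (25.70,84.26) → (75.03,33.19) → (63.07,18.09) → (155.43,7.83) (closed)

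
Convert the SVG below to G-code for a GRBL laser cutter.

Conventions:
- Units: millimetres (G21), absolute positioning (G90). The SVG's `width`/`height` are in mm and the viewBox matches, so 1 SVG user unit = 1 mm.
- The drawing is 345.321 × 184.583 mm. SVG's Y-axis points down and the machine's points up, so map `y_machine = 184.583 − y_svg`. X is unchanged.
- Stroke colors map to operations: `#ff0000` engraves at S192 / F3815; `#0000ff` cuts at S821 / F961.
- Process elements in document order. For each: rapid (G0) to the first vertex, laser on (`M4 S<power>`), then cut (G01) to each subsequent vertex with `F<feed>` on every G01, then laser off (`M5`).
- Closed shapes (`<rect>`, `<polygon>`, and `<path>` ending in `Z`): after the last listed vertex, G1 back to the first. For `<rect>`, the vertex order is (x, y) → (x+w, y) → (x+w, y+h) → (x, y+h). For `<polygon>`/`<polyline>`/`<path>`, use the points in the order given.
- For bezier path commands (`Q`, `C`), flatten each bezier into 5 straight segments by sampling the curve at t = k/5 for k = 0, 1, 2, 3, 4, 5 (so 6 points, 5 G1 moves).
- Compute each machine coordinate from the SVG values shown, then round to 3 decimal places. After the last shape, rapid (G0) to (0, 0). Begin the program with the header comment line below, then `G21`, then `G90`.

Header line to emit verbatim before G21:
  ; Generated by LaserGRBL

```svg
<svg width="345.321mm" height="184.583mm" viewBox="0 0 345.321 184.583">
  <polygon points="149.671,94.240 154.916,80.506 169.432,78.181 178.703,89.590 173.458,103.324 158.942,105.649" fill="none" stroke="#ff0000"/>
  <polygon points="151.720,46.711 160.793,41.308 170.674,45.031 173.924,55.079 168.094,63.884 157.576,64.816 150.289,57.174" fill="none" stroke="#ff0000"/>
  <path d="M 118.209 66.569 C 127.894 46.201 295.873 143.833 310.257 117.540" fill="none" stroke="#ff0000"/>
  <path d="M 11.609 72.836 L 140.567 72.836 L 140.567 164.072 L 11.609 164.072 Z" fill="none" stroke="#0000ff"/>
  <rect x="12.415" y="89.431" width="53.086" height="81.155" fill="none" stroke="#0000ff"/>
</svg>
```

Since the viewBox matches the mm dimensions, user units are millimetres directly. The only transform is the Y-flip y_m = 184.583 − y_svg.

Shape 1 is a regular polygon drawn with `<polygon>`. Its stroke #ff0000 means engrave at S192, F3815. After flipping Y the toolpath is (149.671,90.343) → (154.916,104.077) → (169.432,106.402) → (178.703,94.993) → (173.458,81.259) → (158.942,78.934) → (149.671,90.343), returning to the start.

Shape 2 is a regular polygon drawn with `<polygon>`. Its stroke #ff0000 means engrave at S192, F3815. After flipping Y the toolpath is (151.720,137.872) → (160.793,143.275) → (170.674,139.552) → (173.924,129.504) → (168.094,120.699) → (157.576,119.767) → (150.289,127.409) → (151.720,137.872), returning to the start.

Shape 3 is a cubic bezier drawn with `<path>`. Its stroke #ff0000 means engrave at S192, F3815. After flipping Y the toolpath is (118.209,118.014) → (140.520,118.010) → (185.851,101.299) → (239.231,79.492) → (285.690,64.203) → (310.257,67.043).

Shape 4 is a rectangle drawn with `<path>`. Its stroke #0000ff means cut at S821, F961. After flipping Y the toolpath is (11.609,111.747) → (140.567,111.747) → (140.567,20.511) → (11.609,20.511) → (11.609,111.747), returning to the start.

Shape 5 is a rectangle drawn with `<rect>`. Its stroke #0000ff means cut at S821, F961. After flipping Y the toolpath is (12.415,95.152) → (65.501,95.152) → (65.501,13.997) → (12.415,13.997) → (12.415,95.152), returning to the start.

; Generated by LaserGRBL
G21
G90
G0 X149.671 Y90.343
M4 S192
G01 X154.916 Y104.077 F3815
G01 X169.432 Y106.402 F3815
G01 X178.703 Y94.993 F3815
G01 X173.458 Y81.259 F3815
G01 X158.942 Y78.934 F3815
G01 X149.671 Y90.343 F3815
M5
G0 X151.720 Y137.872
M4 S192
G01 X160.793 Y143.275 F3815
G01 X170.674 Y139.552 F3815
G01 X173.924 Y129.504 F3815
G01 X168.094 Y120.699 F3815
G01 X157.576 Y119.767 F3815
G01 X150.289 Y127.409 F3815
G01 X151.720 Y137.872 F3815
M5
G0 X118.209 Y118.014
M4 S192
G01 X140.520 Y118.010 F3815
G01 X185.851 Y101.299 F3815
G01 X239.231 Y79.492 F3815
G01 X285.690 Y64.203 F3815
G01 X310.257 Y67.043 F3815
M5
G0 X11.609 Y111.747
M4 S821
G01 X140.567 Y111.747 F961
G01 X140.567 Y20.511 F961
G01 X11.609 Y20.511 F961
G01 X11.609 Y111.747 F961
M5
G0 X12.415 Y95.152
M4 S821
G01 X65.501 Y95.152 F961
G01 X65.501 Y13.997 F961
G01 X12.415 Y13.997 F961
G01 X12.415 Y95.152 F961
M5
G0 X0.000 Y0.000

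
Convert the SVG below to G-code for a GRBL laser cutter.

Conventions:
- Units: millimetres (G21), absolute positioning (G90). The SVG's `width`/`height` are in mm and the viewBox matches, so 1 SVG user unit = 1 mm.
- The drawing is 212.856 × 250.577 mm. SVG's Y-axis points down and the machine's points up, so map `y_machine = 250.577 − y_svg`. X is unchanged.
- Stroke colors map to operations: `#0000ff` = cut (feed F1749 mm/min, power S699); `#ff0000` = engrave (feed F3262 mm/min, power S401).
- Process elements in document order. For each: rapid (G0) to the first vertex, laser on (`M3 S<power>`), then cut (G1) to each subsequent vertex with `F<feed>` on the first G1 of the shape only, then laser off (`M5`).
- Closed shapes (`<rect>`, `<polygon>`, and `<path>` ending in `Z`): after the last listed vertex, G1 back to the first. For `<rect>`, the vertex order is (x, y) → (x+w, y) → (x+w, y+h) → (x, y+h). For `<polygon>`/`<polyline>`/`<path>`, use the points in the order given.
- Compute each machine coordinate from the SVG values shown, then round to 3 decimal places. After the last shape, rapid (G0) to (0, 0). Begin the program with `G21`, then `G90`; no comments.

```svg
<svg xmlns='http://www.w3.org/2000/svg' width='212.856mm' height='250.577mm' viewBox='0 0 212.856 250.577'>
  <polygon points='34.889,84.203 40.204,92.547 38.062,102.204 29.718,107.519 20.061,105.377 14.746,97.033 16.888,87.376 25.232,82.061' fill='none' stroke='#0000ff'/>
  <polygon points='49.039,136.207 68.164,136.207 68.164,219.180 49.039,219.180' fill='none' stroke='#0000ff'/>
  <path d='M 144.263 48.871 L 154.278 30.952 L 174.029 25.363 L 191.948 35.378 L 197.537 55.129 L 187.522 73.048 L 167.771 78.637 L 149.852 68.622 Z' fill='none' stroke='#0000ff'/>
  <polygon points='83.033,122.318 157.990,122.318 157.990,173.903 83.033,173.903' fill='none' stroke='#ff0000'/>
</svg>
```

1 u = 1 mm; y_m = 250.577 − y.

[1] `<polygon>` regular polygon, #0000ff→cut S699 F1749: (34.889,166.374) → (40.204,158.030) → (38.062,148.373) → (29.718,143.058) → (20.061,145.200) → (14.746,153.544) → (16.888,163.201) → (25.232,168.516) → (34.889,166.374) (closed)

[2] `<polygon>` rectangle, #0000ff→cut S699 F1749: (49.039,114.370) → (68.164,114.370) → (68.164,31.397) → (49.039,31.397) → (49.039,114.370) (closed)

[3] `<path>` regular polygon, #0000ff→cut S699 F1749: (144.263,201.706) → (154.278,219.625) → (174.029,225.214) → (191.948,215.199) → (197.537,195.448) → (187.522,177.529) → (167.771,171.940) → (149.852,181.955) → (144.263,201.706) (closed)

[4] `<polygon>` rectangle, #ff0000→engrave S401 F3262: (83.033,128.259) → (157.990,128.259) → (157.990,76.674) → (83.033,76.674) → (83.033,128.259) (closed)

G21
G90
G0 X34.889 Y166.374
M3 S699
G1 X40.204 Y158.030 F1749
G1 X38.062 Y148.373
G1 X29.718 Y143.058
G1 X20.061 Y145.200
G1 X14.746 Y153.544
G1 X16.888 Y163.201
G1 X25.232 Y168.516
G1 X34.889 Y166.374
M5
G0 X49.039 Y114.370
M3 S699
G1 X68.164 Y114.370 F1749
G1 X68.164 Y31.397
G1 X49.039 Y31.397
G1 X49.039 Y114.370
M5
G0 X144.263 Y201.706
M3 S699
G1 X154.278 Y219.625 F1749
G1 X174.029 Y225.214
G1 X191.948 Y215.199
G1 X197.537 Y195.448
G1 X187.522 Y177.529
G1 X167.771 Y171.940
G1 X149.852 Y181.955
G1 X144.263 Y201.706
M5
G0 X83.033 Y128.259
M3 S401
G1 X157.990 Y128.259 F3262
G1 X157.990 Y76.674
G1 X83.033 Y76.674
G1 X83.033 Y128.259
M5
G0 X0.000 Y0.000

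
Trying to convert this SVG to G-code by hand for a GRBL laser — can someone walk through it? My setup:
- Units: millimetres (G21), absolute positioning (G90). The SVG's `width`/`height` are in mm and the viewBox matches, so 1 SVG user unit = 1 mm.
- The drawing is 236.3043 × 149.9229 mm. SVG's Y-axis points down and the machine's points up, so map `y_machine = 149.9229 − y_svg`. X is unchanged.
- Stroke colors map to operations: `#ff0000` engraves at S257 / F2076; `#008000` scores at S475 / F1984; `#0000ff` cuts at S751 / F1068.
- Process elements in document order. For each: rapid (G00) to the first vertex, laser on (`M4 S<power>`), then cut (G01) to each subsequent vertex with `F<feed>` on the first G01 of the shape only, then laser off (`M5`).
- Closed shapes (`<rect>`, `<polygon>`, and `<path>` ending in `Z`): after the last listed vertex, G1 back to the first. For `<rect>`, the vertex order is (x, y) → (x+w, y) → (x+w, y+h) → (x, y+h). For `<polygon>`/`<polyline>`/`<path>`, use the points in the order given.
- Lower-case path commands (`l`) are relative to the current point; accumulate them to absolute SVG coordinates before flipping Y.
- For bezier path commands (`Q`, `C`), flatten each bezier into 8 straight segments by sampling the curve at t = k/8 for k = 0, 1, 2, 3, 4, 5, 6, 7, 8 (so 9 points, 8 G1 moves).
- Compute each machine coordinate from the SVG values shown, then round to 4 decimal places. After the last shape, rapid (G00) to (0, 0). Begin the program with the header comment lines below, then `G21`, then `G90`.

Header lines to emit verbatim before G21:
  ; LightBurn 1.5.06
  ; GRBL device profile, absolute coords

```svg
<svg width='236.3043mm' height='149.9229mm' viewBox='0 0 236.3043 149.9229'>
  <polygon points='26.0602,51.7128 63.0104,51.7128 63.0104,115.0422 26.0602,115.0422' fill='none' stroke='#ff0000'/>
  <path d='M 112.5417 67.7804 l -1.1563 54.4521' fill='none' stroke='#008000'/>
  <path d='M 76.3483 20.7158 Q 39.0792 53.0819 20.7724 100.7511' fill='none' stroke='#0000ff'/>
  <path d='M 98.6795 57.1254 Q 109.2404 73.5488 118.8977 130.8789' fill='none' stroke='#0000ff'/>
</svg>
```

; LightBurn 1.5.06
; GRBL device profile, absolute coords
G21
G90
G00 X26.0602 Y98.2101
M4 S257
G01 X63.0104 Y98.2101 F2076
G01 X63.0104 Y34.8807
G01 X26.0602 Y34.8807
G01 X26.0602 Y98.2101
M5
G00 X112.5417 Y82.1425
M4 S475
G01 X111.3854 Y27.6904 F1984
M5
G00 X76.3483 Y129.2071
M4 S751
G01 X67.3273 Y120.8765 F1068
G01 X58.8989 Y112.0676
G01 X51.0630 Y102.7805
G01 X43.8198 Y93.0152
G01 X37.1691 Y82.7717
G01 X31.1109 Y72.0500
G01 X25.6454 Y60.8500
G01 X20.7724 Y49.1718
M5
G00 X98.6795 Y92.7975
M4 S751
G01 X101.3056 Y88.0525 F1068
G01 X103.9035 Y82.0291
G01 X106.4731 Y74.7274
G01 X109.0145 Y66.1474
G01 X111.5277 Y56.2891
G01 X114.0126 Y45.1524
G01 X116.4693 Y32.7374
G01 X118.8977 Y19.0440
M5
G00 X0.0000 Y0.0000

1 u = 1 mm; y_m = 149.9229 − y.

[1] `<polygon>` rectangle, #ff0000→engrave S257 F2076: (26.0602,98.2101) → (63.0104,98.2101) → (63.0104,34.8807) → (26.0602,34.8807) → (26.0602,98.2101) (closed)

[2] `<path>` line segment, #008000→score S475 F1984: (112.5417,82.1425) → (111.3854,27.6904)

[3] `<path>` quadratic bezier, #0000ff→cut S751 F1068: (76.3483,129.2071) → (67.3273,120.8765) → (58.8989,112.0676) → (51.0630,102.7805) → (43.8198,93.0152) → (37.1691,82.7717) → (31.1109,72.0500) → (25.6454,60.8500) → (20.7724,49.1718)

[4] `<path>` quadratic bezier, #0000ff→cut S751 F1068: (98.6795,92.7975) → (101.3056,88.0525) → (103.9035,82.0291) → (106.4731,74.7274) → (109.0145,66.1474) → (111.5277,56.2891) → (114.0126,45.1524) → (116.4693,32.7374) → (118.8977,19.0440)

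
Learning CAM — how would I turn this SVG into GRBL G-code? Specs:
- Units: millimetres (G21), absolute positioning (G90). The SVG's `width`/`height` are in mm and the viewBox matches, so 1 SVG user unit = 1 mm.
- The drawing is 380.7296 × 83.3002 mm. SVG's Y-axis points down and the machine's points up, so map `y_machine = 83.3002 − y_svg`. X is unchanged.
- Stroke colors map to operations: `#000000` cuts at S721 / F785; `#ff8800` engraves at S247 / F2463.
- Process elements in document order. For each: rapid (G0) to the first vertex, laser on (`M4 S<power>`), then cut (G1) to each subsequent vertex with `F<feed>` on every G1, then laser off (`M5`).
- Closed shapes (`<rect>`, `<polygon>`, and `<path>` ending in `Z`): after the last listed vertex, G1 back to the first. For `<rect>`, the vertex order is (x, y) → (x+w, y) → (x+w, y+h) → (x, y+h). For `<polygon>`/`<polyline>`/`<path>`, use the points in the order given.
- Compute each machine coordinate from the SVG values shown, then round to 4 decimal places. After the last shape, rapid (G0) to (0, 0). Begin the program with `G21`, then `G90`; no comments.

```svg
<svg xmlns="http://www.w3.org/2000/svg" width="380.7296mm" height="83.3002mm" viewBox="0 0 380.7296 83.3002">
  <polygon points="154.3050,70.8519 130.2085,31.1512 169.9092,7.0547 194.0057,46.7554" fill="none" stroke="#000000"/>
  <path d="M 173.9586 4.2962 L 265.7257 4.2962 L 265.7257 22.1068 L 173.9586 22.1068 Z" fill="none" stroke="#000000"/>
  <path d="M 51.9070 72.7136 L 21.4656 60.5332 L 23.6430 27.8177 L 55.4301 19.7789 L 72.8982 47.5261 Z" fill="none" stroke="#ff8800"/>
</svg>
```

Since the viewBox matches the mm dimensions, user units are millimetres directly. The only transform is the Y-flip y_m = 83.3002 − y_svg.

Shape 1 is a regular polygon drawn with `<polygon>`. Its stroke #000000 means cut at S721, F785. After flipping Y the toolpath is (154.3050,12.4483) → (130.2085,52.1490) → (169.9092,76.2455) → (194.0057,36.5448) → (154.3050,12.4483), returning to the start.

Shape 2 is a rectangle drawn with `<path>`. Its stroke #000000 means cut at S721, F785. After flipping Y the toolpath is (173.9586,79.0040) → (265.7257,79.0040) → (265.7257,61.1934) → (173.9586,61.1934) → (173.9586,79.0040), returning to the start.

Shape 3 is a regular polygon drawn with `<path>`. Its stroke #ff8800 means engrave at S247, F2463. After flipping Y the toolpath is (51.9070,10.5866) → (21.4656,22.7670) → (23.6430,55.4825) → (55.4301,63.5213) → (72.8982,35.7741) → (51.9070,10.5866), returning to the start.

G21
G90
G0 X154.3050 Y12.4483
M4 S721
G1 X130.2085 Y52.1490 F785
G1 X169.9092 Y76.2455 F785
G1 X194.0057 Y36.5448 F785
G1 X154.3050 Y12.4483 F785
M5
G0 X173.9586 Y79.0040
M4 S721
G1 X265.7257 Y79.0040 F785
G1 X265.7257 Y61.1934 F785
G1 X173.9586 Y61.1934 F785
G1 X173.9586 Y79.0040 F785
M5
G0 X51.9070 Y10.5866
M4 S247
G1 X21.4656 Y22.7670 F2463
G1 X23.6430 Y55.4825 F2463
G1 X55.4301 Y63.5213 F2463
G1 X72.8982 Y35.7741 F2463
G1 X51.9070 Y10.5866 F2463
M5
G0 X0.0000 Y0.0000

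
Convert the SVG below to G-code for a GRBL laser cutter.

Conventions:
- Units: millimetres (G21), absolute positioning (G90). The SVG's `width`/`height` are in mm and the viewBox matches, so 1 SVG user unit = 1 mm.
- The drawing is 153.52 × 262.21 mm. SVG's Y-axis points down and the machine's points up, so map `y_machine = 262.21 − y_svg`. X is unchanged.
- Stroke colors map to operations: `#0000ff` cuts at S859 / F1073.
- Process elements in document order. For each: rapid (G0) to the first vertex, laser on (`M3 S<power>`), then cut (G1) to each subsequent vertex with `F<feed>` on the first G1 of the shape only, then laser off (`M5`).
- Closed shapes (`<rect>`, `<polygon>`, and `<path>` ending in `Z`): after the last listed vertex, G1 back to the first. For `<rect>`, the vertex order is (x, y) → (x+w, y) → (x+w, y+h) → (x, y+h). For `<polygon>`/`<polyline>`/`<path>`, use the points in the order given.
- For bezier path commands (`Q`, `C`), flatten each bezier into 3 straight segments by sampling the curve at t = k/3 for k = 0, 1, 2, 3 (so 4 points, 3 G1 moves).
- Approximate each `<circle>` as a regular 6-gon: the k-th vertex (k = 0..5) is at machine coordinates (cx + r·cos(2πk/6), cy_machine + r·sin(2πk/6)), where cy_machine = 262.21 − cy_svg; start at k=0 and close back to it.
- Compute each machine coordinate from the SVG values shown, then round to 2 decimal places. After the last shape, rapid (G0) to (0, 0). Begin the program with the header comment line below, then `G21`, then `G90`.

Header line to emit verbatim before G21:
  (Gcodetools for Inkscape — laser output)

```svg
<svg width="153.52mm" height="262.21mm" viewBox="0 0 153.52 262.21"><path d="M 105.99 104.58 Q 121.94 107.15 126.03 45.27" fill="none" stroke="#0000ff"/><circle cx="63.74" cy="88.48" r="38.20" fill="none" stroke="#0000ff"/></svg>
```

(Gcodetools for Inkscape — laser output)
G21
G90
G0 X105.99 Y157.63
M3 S859
G1 X115.31 Y163.08 F1073
G1 X121.99 Y182.85
G1 X126.03 Y216.94
M5
G0 X101.94 Y173.73
M3 S859
G1 X82.84 Y206.81 F1073
G1 X44.64 Y206.81
G1 X25.54 Y173.73
G1 X44.64 Y140.65
G1 X82.84 Y140.65
G1 X101.94 Y173.73
M5
G0 X0.00 Y0.00

viewBox `0 0 153.52 262.21` with mm width/height → 1 unit = 1 mm. Flip: y_m = 262.21 − y_svg.

**Shape 1** — `<path>` quadratic bezier, stroke `#0000ff` → cut (S859, F1073). Control points (SVG): P0=(105.99,104.58), P1=(121.94,107.15), P2=(126.03,45.27); sampled at t=k/3. Machine vertices: (105.99,157.63) → (115.31,163.08) → (121.99,182.85) → (126.03,216.94). Open path.

**Shape 2** — `<circle>` circle, stroke `#0000ff` → cut (S859, F1073). Machine vertices: (101.94,173.73) → (82.84,206.81) → (44.64,206.81) → (25.54,173.73) → (44.64,140.65) → (82.84,140.65) → (101.94,173.73). Closed: final G1 returns to the first vertex.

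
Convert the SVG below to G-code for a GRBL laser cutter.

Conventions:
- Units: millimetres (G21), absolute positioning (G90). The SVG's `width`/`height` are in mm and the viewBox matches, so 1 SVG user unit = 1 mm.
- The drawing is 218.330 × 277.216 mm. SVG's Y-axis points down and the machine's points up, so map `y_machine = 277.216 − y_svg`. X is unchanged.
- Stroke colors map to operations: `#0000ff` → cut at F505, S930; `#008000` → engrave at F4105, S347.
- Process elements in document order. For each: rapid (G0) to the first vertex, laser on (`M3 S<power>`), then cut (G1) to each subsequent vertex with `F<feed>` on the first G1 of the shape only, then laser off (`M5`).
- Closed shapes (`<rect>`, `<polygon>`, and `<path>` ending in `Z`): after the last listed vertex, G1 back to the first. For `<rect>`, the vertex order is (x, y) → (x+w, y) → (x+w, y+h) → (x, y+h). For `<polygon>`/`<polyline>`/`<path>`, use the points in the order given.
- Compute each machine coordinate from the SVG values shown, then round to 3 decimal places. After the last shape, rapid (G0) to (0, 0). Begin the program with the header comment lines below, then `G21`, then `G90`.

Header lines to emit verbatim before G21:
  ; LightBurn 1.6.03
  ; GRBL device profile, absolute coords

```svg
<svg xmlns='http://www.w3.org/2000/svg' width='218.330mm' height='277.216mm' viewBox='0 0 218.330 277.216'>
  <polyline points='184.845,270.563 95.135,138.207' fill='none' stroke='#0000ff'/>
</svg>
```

viewBox `0 0 218.330 277.216` with mm width/height → 1 unit = 1 mm. Flip: y_m = 277.216 − y_svg.

**Shape 1** — `<polyline>` line segment, stroke `#0000ff` → cut (S930, F505). Machine vertices: (184.845,6.653) → (95.135,139.009). Open path.

; LightBurn 1.6.03
; GRBL device profile, absolute coords
G21
G90
G0 X184.845 Y6.653
M3 S930
G1 X95.135 Y139.009 F505
M5
G0 X0.000 Y0.000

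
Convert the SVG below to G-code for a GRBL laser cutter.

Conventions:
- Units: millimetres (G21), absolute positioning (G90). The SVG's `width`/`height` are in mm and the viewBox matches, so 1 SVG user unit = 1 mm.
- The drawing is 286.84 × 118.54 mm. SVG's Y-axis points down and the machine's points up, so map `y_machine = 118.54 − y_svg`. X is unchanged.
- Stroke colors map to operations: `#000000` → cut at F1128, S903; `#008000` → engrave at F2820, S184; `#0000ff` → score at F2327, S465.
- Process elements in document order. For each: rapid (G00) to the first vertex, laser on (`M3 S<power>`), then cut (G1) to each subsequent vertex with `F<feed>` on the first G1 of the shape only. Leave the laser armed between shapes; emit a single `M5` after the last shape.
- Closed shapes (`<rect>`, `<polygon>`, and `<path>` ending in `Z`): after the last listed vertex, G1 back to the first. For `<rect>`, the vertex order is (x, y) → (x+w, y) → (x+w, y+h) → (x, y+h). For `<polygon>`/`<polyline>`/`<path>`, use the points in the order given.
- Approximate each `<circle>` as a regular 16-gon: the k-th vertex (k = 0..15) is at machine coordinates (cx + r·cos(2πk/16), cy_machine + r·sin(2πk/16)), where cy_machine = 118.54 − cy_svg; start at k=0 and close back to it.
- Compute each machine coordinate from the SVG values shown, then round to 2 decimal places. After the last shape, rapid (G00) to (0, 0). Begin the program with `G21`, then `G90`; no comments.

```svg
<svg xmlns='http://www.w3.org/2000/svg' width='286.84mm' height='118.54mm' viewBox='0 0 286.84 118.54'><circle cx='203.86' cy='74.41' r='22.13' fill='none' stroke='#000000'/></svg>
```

G21
G90
G00 X225.99 Y44.13
M3 S903
G1 X224.31 Y52.60 F1128
G1 X219.51 Y59.78
G1 X212.33 Y64.58
G1 X203.86 Y66.26
G1 X195.39 Y64.58
G1 X188.21 Y59.78
G1 X183.41 Y52.60
G1 X181.73 Y44.13
G1 X183.41 Y35.66
G1 X188.21 Y28.48
G1 X195.39 Y23.68
G1 X203.86 Y22.00
G1 X212.33 Y23.68
G1 X219.51 Y28.48
G1 X224.31 Y35.66
G1 X225.99 Y44.13
M5
G00 X0.00 Y0.00

1 u = 1 mm; y_m = 118.54 − y.

[1] `<circle>` circle, #000000→cut S903 F1128: (225.99,44.13) → (224.31,52.60) → (219.51,59.78) → (212.33,64.58) → (203.86,66.26) → (195.39,64.58) → (188.21,59.78) → (183.41,52.60) → (181.73,44.13) → (183.41,35.66) → (188.21,28.48) → (195.39,23.68) → (203.86,22.00) → (212.33,23.68) → (219.51,28.48) → (224.31,35.66) → (225.99,44.13) (closed)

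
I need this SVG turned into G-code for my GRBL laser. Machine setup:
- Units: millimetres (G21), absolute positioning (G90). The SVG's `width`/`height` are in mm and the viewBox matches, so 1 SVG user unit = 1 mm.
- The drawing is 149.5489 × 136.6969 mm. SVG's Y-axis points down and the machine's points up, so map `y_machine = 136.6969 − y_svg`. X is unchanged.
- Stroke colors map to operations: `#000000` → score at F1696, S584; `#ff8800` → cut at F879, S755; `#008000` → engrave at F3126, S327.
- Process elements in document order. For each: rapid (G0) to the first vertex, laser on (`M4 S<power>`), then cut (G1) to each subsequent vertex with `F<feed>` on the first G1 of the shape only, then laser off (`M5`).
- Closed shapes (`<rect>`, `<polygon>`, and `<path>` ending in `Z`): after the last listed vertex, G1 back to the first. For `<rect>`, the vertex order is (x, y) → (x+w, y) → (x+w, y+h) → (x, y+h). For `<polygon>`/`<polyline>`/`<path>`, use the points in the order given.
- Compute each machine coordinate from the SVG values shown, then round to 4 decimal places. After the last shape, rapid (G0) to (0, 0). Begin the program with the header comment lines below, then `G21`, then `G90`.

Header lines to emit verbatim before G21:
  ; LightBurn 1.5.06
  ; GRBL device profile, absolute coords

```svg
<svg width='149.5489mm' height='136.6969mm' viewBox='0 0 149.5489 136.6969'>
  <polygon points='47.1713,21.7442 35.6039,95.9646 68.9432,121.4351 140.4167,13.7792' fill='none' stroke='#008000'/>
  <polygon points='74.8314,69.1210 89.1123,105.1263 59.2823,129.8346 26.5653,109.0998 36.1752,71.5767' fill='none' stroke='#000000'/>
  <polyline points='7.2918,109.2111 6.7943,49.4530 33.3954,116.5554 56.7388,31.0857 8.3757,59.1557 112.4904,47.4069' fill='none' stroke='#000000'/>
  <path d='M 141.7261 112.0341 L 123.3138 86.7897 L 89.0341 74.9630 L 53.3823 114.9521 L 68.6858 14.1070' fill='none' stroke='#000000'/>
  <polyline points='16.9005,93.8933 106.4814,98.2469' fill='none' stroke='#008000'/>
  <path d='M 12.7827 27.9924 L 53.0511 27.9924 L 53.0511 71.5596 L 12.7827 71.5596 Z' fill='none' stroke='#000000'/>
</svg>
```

Since the viewBox matches the mm dimensions, user units are millimetres directly. The only transform is the Y-flip y_m = 136.6969 − y_svg.

Shape 1 is a closed polygon drawn with `<polygon>`. Its stroke #008000 means engrave at S327, F3126. After flipping Y the toolpath is (47.1713,114.9527) → (35.6039,40.7323) → (68.9432,15.2618) → (140.4167,122.9177) → (47.1713,114.9527), returning to the start.

Shape 2 is a regular polygon drawn with `<polygon>`. Its stroke #000000 means score at S584, F1696. After flipping Y the toolpath is (74.8314,67.5759) → (89.1123,31.5706) → (59.2823,6.8623) → (26.5653,27.5971) → (36.1752,65.1202) → (74.8314,67.5759), returning to the start.

Shape 3 is a open polyline drawn with `<polyline>`. Its stroke #000000 means score at S584, F1696. After flipping Y the toolpath is (7.2918,27.4858) → (6.7943,87.2439) → (33.3954,20.1415) → (56.7388,105.6112) → (8.3757,77.5412) → (112.4904,89.2900).

Shape 4 is a open polyline drawn with `<path>`. Its stroke #000000 means score at S584, F1696. After flipping Y the toolpath is (141.7261,24.6628) → (123.3138,49.9072) → (89.0341,61.7339) → (53.3823,21.7448) → (68.6858,122.5899).

Shape 5 is a line segment drawn with `<polyline>`. Its stroke #008000 means engrave at S327, F3126. After flipping Y the toolpath is (16.9005,42.8036) → (106.4814,38.4500).

Shape 6 is a rectangle drawn with `<path>`. Its stroke #000000 means score at S584, F1696. After flipping Y the toolpath is (12.7827,108.7045) → (53.0511,108.7045) → (53.0511,65.1373) → (12.7827,65.1373) → (12.7827,108.7045), returning to the start.

; LightBurn 1.5.06
; GRBL device profile, absolute coords
G21
G90
G0 X47.1713 Y114.9527
M4 S327
G1 X35.6039 Y40.7323 F3126
G1 X68.9432 Y15.2618
G1 X140.4167 Y122.9177
G1 X47.1713 Y114.9527
M5
G0 X74.8314 Y67.5759
M4 S584
G1 X89.1123 Y31.5706 F1696
G1 X59.2823 Y6.8623
G1 X26.5653 Y27.5971
G1 X36.1752 Y65.1202
G1 X74.8314 Y67.5759
M5
G0 X7.2918 Y27.4858
M4 S584
G1 X6.7943 Y87.2439 F1696
G1 X33.3954 Y20.1415
G1 X56.7388 Y105.6112
G1 X8.3757 Y77.5412
G1 X112.4904 Y89.2900
M5
G0 X141.7261 Y24.6628
M4 S584
G1 X123.3138 Y49.9072 F1696
G1 X89.0341 Y61.7339
G1 X53.3823 Y21.7448
G1 X68.6858 Y122.5899
M5
G0 X16.9005 Y42.8036
M4 S327
G1 X106.4814 Y38.4500 F3126
M5
G0 X12.7827 Y108.7045
M4 S584
G1 X53.0511 Y108.7045 F1696
G1 X53.0511 Y65.1373
G1 X12.7827 Y65.1373
G1 X12.7827 Y108.7045
M5
G0 X0.0000 Y0.0000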